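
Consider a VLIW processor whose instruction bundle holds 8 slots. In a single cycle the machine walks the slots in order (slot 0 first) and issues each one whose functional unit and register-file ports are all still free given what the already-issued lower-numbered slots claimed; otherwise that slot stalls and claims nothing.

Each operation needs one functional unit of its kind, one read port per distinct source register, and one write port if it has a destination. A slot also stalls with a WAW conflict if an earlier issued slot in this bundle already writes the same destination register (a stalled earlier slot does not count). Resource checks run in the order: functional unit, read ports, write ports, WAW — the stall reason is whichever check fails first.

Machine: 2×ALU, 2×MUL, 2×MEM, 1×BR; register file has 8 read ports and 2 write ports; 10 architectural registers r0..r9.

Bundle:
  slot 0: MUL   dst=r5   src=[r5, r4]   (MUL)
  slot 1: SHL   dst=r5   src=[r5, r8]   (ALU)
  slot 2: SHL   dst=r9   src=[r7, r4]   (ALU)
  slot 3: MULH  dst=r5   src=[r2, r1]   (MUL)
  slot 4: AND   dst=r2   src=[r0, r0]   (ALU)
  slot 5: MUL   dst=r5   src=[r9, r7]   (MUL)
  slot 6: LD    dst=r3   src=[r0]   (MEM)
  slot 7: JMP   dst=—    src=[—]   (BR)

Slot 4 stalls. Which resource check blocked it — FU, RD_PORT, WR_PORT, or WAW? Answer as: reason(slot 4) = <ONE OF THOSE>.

#0 MUL src=r5,r4 dispatched  <A:2 Mu:1 Ld:2 B:1 rd:6 wr:1>
#1 ALU src=r5,r8 held:WAW  <A:2 Mu:1 Ld:2 B:1 rd:6 wr:1>
#2 ALU src=r7,r4 dispatched  <A:1 Mu:1 Ld:2 B:1 rd:4 wr:0>
#3 MUL src=r2,r1 held:WR_PORT  <A:1 Mu:1 Ld:2 B:1 rd:4 wr:0>
#4 ALU src=r0,r0 held:WR_PORT  <A:1 Mu:1 Ld:2 B:1 rd:4 wr:0>
#5 MUL src=r9,r7 held:WR_PORT  <A:1 Mu:1 Ld:2 B:1 rd:4 wr:0>
#6 MEM src=r0 held:WR_PORT  <A:1 Mu:1 Ld:2 B:1 rd:4 wr:0>
#7 BR src=- dispatched  <A:1 Mu:1 Ld:2 B:0 rd:4 wr:0>

reason(slot 4) = WR_PORT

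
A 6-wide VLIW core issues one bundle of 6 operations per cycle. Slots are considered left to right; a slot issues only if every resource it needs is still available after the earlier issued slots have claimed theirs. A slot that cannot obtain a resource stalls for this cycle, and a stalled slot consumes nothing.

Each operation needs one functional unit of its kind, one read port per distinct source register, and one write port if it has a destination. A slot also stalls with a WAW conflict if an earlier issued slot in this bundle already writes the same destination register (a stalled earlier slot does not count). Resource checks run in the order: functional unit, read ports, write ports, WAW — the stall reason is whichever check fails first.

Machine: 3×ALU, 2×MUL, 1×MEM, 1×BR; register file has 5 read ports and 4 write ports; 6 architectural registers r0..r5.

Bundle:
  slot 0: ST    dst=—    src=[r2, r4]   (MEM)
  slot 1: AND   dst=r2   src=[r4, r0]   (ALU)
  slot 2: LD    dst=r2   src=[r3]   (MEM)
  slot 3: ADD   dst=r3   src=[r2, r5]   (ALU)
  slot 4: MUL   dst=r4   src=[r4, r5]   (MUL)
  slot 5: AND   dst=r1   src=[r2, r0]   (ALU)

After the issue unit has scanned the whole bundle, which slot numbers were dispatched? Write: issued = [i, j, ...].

issued = [0, 1]

[0] MEM needs rd=2 wr=0: ok; after: ALU=3 MUL=2 MEM=0 BR=1, R=3, W=4
[1] ALU needs rd=2 wr=1: ok; after: ALU=2 MUL=2 MEM=0 BR=1, R=1, W=3
[2] MEM needs rd=1 wr=1: FU; after: ALU=2 MUL=2 MEM=0 BR=1, R=1, W=3
[3] ALU needs rd=2 wr=1: RD_PORT; after: ALU=2 MUL=2 MEM=0 BR=1, R=1, W=3
[4] MUL needs rd=2 wr=1: RD_PORT; after: ALU=2 MUL=2 MEM=0 BR=1, R=1, W=3
[5] ALU needs rd=2 wr=1: RD_PORT; after: ALU=2 MUL=2 MEM=0 BR=1, R=1, W=3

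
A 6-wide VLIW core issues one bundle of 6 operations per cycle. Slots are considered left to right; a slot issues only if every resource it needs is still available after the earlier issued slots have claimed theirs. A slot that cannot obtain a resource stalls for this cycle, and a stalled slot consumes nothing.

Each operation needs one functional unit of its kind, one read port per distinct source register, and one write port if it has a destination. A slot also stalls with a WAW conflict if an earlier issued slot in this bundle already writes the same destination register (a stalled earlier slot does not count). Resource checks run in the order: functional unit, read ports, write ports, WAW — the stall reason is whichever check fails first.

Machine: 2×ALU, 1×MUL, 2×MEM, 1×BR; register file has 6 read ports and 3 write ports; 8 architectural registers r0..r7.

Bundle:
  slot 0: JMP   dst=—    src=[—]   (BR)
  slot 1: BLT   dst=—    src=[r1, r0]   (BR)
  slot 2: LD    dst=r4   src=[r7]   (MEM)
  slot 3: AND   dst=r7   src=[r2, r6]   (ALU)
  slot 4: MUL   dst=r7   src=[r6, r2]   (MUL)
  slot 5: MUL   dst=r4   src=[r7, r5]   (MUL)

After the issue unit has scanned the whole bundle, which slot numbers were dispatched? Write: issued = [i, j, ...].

issued = [0, 2, 3]

#0 BR src=- dispatched  <A:2 Mu:1 Ld:2 B:0 rd:6 wr:3>
#1 BR src=r1,r0 held:FU  <A:2 Mu:1 Ld:2 B:0 rd:6 wr:3>
#2 MEM src=r7 dispatched  <A:2 Mu:1 Ld:1 B:0 rd:5 wr:2>
#3 ALU src=r2,r6 dispatched  <A:1 Mu:1 Ld:1 B:0 rd:3 wr:1>
#4 MUL src=r6,r2 held:WAW  <A:1 Mu:1 Ld:1 B:0 rd:3 wr:1>
#5 MUL src=r7,r5 held:WAW  <A:1 Mu:1 Ld:1 B:0 rd:3 wr:1>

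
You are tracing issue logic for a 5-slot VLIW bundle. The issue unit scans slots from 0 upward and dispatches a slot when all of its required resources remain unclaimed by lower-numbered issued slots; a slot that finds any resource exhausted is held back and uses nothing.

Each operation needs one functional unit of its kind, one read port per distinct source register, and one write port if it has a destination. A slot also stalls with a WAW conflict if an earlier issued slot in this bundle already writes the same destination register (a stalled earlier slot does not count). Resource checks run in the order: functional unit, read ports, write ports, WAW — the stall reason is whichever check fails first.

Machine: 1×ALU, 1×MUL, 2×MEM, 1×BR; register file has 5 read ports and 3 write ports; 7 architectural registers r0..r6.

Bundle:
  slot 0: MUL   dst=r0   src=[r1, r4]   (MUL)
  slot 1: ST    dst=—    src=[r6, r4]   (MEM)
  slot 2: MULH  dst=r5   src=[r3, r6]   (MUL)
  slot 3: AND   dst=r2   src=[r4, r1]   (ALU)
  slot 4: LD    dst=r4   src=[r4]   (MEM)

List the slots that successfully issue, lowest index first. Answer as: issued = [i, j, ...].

slot 0 (MUL): ISSUE — free A1,Mu0,Ld2,B1 rp3 wp2
slot 1 (MEM): ISSUE — free A1,Mu0,Ld1,B1 rp1 wp2
slot 2 (MUL): stall FU — free A1,Mu0,Ld1,B1 rp1 wp2
slot 3 (ALU): stall RD_PORT — free A1,Mu0,Ld1,B1 rp1 wp2
slot 4 (MEM): ISSUE — free A1,Mu0,Ld0,B1 rp0 wp1

issued = [0, 1, 4]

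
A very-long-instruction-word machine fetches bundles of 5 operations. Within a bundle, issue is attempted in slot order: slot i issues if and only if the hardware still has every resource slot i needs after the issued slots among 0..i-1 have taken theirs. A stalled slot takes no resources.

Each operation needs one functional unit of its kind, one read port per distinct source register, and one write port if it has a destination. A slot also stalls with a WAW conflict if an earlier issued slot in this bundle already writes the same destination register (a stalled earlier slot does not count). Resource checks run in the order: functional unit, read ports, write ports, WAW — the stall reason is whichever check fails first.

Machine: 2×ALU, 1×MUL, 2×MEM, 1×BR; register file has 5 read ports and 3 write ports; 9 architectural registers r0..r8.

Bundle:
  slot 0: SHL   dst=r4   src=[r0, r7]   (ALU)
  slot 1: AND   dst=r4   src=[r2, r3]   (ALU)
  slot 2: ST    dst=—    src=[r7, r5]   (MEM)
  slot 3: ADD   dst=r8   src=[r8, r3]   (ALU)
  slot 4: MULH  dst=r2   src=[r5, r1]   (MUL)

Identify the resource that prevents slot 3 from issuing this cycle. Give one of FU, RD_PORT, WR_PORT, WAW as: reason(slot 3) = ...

reason(slot 3) = RD_PORT

slot 0 (ALU): ISSUE — free A1,Mu1,Ld2,B1 rp3 wp2
slot 1 (ALU): stall WAW — free A1,Mu1,Ld2,B1 rp3 wp2
slot 2 (MEM): ISSUE — free A1,Mu1,Ld1,B1 rp1 wp2
slot 3 (ALU): stall RD_PORT — free A1,Mu1,Ld1,B1 rp1 wp2
slot 4 (MUL): stall RD_PORT — free A1,Mu1,Ld1,B1 rp1 wp2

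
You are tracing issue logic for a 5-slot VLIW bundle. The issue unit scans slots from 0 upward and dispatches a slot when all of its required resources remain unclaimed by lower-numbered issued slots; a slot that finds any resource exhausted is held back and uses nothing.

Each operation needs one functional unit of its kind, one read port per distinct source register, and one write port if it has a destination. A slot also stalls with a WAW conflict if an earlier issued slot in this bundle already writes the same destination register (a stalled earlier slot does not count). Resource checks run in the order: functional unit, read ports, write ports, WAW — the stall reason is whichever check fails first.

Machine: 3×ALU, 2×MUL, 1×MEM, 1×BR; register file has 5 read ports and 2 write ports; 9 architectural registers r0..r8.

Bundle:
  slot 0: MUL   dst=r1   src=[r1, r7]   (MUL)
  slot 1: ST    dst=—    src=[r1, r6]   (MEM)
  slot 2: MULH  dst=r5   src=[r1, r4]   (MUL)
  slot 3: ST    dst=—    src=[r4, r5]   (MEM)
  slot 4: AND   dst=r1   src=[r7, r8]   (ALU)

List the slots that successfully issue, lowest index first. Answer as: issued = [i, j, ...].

(0) want 1×MUL +2rd +1wr — yes → AL3|MU1|ME1|BR1|rd3|wr1
(1) want 1×MEM +2rd +0wr — yes → AL3|MU1|ME0|BR1|rd1|wr1
(2) want 1×MUL +2rd +1wr — RD_PORT → AL3|MU1|ME0|BR1|rd1|wr1
(3) want 1×MEM +2rd +0wr — FU → AL3|MU1|ME0|BR1|rd1|wr1
(4) want 1×ALU +2rd +1wr — RD_PORT → AL3|MU1|ME0|BR1|rd1|wr1

issued = [0, 1]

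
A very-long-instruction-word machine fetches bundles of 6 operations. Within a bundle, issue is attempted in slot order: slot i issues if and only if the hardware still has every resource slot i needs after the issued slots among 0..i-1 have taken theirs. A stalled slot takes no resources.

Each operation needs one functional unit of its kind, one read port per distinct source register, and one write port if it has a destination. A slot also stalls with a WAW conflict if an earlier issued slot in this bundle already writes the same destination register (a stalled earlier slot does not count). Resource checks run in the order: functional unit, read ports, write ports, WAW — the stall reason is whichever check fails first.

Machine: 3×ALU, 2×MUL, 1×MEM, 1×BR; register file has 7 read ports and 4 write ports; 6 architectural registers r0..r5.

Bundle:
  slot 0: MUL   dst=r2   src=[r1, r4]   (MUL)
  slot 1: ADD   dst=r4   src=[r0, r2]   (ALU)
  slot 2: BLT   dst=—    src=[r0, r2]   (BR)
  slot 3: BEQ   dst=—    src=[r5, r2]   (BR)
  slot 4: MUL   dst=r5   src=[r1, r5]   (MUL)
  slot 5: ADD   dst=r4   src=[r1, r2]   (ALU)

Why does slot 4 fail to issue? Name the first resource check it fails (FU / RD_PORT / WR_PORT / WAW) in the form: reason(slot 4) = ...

reason(slot 4) = RD_PORT

  0. MUL→r2 ⇒ go  {3A/1Mu/1Ld/1B | 5r 3w}
  1. ALU→r4 ⇒ go  {2A/1Mu/1Ld/1B | 3r 2w}
  2. BR ⇒ go  {2A/1Mu/1Ld/0B | 1r 2w}
  3. BR ⇒ no(FU)  {2A/1Mu/1Ld/0B | 1r 2w}
  4. MUL→r5 ⇒ no(RD_PORT)  {2A/1Mu/1Ld/0B | 1r 2w}
  5. ALU→r4 ⇒ no(RD_PORT)  {2A/1Mu/1Ld/0B | 1r 2w}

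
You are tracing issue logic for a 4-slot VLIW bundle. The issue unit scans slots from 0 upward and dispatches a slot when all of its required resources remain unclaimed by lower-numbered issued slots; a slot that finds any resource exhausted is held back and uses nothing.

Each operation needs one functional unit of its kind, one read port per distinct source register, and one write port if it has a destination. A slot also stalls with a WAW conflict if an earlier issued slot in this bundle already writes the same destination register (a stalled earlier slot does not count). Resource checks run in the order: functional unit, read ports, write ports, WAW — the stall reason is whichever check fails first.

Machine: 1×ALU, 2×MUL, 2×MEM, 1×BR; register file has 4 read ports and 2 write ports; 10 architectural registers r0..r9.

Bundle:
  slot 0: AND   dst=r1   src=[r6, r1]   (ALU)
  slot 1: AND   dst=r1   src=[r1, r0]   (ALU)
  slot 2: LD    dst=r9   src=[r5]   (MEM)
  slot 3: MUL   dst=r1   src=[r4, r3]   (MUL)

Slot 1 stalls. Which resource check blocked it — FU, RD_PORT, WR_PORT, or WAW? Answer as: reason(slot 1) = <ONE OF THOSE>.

reason(slot 1) = FU

  0. ALU→r1 ⇒ go  {0A/2Mu/2Ld/1B | 2r 1w}
  1. ALU→r1 ⇒ no(FU)  {0A/2Mu/2Ld/1B | 2r 1w}
  2. MEM→r9 ⇒ go  {0A/2Mu/1Ld/1B | 1r 0w}
  3. MUL→r1 ⇒ no(RD_PORT)  {0A/2Mu/1Ld/1B | 1r 0w}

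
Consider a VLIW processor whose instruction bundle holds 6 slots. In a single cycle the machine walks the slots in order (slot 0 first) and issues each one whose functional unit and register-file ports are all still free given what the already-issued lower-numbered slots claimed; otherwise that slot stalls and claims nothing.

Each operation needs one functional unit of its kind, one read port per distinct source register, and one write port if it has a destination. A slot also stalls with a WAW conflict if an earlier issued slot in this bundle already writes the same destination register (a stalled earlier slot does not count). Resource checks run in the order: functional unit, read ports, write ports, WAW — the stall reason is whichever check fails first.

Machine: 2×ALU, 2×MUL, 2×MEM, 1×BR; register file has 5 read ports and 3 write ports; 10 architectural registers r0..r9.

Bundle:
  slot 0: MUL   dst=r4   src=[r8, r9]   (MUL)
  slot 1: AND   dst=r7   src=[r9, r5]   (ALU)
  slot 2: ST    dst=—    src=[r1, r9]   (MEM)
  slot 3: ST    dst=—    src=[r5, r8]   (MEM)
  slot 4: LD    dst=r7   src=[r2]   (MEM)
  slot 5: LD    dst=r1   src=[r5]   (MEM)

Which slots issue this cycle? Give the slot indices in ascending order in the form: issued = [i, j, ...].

(0) want 1×MUL +2rd +1wr — yes → AL2|MU1|ME2|BR1|rd3|wr2
(1) want 1×ALU +2rd +1wr — yes → AL1|MU1|ME2|BR1|rd1|wr1
(2) want 1×MEM +2rd +0wr — RD_PORT → AL1|MU1|ME2|BR1|rd1|wr1
(3) want 1×MEM +2rd +0wr — RD_PORT → AL1|MU1|ME2|BR1|rd1|wr1
(4) want 1×MEM +1rd +1wr — WAW → AL1|MU1|ME2|BR1|rd1|wr1
(5) want 1×MEM +1rd +1wr — yes → AL1|MU1|ME1|BR1|rd0|wr0

issued = [0, 1, 5]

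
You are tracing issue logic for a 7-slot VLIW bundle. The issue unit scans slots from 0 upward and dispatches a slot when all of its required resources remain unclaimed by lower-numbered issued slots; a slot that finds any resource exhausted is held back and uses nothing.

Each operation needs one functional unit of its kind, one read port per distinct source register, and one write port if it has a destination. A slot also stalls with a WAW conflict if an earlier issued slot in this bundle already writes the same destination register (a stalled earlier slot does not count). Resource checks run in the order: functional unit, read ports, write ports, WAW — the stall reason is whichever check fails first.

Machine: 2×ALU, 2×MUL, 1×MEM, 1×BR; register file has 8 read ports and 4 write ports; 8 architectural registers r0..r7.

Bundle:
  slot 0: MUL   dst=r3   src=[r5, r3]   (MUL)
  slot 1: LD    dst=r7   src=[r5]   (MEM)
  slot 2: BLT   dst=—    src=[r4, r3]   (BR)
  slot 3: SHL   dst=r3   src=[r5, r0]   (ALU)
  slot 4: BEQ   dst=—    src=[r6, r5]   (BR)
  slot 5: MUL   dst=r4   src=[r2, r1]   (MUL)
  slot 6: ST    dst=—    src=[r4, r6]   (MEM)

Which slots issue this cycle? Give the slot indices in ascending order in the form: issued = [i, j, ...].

issued = [0, 1, 2, 5]

slot 0 (MUL): ISSUE — free A2,Mu1,Ld1,B1 rp6 wp3
slot 1 (MEM): ISSUE — free A2,Mu1,Ld0,B1 rp5 wp2
slot 2 (BR): ISSUE — free A2,Mu1,Ld0,B0 rp3 wp2
slot 3 (ALU): stall WAW — free A2,Mu1,Ld0,B0 rp3 wp2
slot 4 (BR): stall FU — free A2,Mu1,Ld0,B0 rp3 wp2
slot 5 (MUL): ISSUE — free A2,Mu0,Ld0,B0 rp1 wp1
slot 6 (MEM): stall FU — free A2,Mu0,Ld0,B0 rp1 wp1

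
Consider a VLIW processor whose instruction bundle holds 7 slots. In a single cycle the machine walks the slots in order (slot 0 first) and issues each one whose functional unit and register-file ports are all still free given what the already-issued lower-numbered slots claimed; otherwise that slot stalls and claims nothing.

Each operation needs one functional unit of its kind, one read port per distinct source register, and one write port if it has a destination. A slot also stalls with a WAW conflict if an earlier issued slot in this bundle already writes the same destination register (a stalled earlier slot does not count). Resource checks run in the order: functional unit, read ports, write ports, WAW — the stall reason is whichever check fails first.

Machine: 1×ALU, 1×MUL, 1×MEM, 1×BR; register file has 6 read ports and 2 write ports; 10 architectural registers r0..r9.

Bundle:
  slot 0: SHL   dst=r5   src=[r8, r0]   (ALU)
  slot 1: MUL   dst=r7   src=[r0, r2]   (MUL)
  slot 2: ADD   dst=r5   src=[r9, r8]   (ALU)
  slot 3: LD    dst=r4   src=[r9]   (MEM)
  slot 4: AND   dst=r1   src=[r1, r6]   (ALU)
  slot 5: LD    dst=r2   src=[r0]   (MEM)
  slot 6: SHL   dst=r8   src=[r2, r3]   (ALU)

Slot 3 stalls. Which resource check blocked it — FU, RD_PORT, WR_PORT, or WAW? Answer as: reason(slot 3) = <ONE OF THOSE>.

  0. ALU→r5 ⇒ go  {0A/1Mu/1Ld/1B | 4r 1w}
  1. MUL→r7 ⇒ go  {0A/0Mu/1Ld/1B | 2r 0w}
  2. ALU→r5 ⇒ no(FU)  {0A/0Mu/1Ld/1B | 2r 0w}
  3. MEM→r4 ⇒ no(WR_PORT)  {0A/0Mu/1Ld/1B | 2r 0w}
  4. ALU→r1 ⇒ no(FU)  {0A/0Mu/1Ld/1B | 2r 0w}
  5. MEM→r2 ⇒ no(WR_PORT)  {0A/0Mu/1Ld/1B | 2r 0w}
  6. ALU→r8 ⇒ no(FU)  {0A/0Mu/1Ld/1B | 2r 0w}

reason(slot 3) = WR_PORT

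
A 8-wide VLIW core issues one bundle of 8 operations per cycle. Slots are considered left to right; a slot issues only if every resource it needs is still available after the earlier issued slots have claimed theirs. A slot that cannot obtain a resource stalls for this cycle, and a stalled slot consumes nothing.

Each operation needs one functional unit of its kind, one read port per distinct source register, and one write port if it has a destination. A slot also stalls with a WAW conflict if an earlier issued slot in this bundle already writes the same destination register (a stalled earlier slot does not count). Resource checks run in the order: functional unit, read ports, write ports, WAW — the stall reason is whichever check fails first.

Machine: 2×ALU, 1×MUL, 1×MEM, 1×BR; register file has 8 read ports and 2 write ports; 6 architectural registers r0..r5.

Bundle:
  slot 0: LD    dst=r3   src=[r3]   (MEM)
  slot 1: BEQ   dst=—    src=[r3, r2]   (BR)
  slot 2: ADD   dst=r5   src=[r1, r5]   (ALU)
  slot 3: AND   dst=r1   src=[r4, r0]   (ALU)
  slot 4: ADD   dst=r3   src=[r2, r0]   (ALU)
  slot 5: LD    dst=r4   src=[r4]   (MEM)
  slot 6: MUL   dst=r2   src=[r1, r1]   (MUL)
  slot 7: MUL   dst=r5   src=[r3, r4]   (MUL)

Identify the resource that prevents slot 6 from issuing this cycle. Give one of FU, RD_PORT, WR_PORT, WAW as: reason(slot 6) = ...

(0) want 1×MEM +1rd +1wr — yes → AL2|MU1|ME0|BR1|rd7|wr1
(1) want 1×BR +2rd +0wr — yes → AL2|MU1|ME0|BR0|rd5|wr1
(2) want 1×ALU +2rd +1wr — yes → AL1|MU1|ME0|BR0|rd3|wr0
(3) want 1×ALU +2rd +1wr — WR_PORT → AL1|MU1|ME0|BR0|rd3|wr0
(4) want 1×ALU +2rd +1wr — WR_PORT → AL1|MU1|ME0|BR0|rd3|wr0
(5) want 1×MEM +1rd +1wr — FU → AL1|MU1|ME0|BR0|rd3|wr0
(6) want 1×MUL +1rd +1wr — WR_PORT → AL1|MU1|ME0|BR0|rd3|wr0
(7) want 1×MUL +2rd +1wr — WR_PORT → AL1|MU1|ME0|BR0|rd3|wr0

reason(slot 6) = WR_PORT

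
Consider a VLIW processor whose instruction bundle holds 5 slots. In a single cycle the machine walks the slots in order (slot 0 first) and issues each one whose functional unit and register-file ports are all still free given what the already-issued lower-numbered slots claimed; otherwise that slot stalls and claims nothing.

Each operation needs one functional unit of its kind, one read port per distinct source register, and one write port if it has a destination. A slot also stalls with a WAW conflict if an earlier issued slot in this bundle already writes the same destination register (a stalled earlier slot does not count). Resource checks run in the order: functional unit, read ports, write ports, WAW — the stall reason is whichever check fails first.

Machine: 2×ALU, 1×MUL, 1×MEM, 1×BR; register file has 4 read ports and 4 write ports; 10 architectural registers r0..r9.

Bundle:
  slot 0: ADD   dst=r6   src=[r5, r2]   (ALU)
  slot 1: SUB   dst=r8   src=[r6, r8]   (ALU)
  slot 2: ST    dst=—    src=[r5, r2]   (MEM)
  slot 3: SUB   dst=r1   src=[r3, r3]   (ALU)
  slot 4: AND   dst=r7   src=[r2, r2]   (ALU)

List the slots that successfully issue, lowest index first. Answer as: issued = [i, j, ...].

  0. ALU→r6 ⇒ go  {1A/1Mu/1Ld/1B | 2r 3w}
  1. ALU→r8 ⇒ go  {0A/1Mu/1Ld/1B | 0r 2w}
  2. MEM ⇒ no(RD_PORT)  {0A/1Mu/1Ld/1B | 0r 2w}
  3. ALU→r1 ⇒ no(FU)  {0A/1Mu/1Ld/1B | 0r 2w}
  4. ALU→r7 ⇒ no(FU)  {0A/1Mu/1Ld/1B | 0r 2w}

issued = [0, 1]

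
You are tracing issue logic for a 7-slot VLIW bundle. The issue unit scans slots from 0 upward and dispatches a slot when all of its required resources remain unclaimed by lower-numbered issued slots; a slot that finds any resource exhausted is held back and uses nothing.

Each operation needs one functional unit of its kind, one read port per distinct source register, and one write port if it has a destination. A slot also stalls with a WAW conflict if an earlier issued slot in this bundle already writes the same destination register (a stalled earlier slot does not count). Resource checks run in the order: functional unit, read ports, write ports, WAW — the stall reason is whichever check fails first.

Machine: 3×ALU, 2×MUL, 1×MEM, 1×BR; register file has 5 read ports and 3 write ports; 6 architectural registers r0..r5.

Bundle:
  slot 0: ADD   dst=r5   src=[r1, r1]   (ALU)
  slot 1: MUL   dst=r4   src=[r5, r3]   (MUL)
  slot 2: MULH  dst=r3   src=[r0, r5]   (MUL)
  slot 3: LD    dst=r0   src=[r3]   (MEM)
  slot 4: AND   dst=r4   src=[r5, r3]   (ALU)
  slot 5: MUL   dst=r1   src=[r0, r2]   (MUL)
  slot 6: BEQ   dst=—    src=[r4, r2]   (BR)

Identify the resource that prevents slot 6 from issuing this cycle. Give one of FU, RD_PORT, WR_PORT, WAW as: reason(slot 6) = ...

reason(slot 6) = RD_PORT

#0 ALU src=r1,r1 dispatched  <A:2 Mu:2 Ld:1 B:1 rd:4 wr:2>
#1 MUL src=r5,r3 dispatched  <A:2 Mu:1 Ld:1 B:1 rd:2 wr:1>
#2 MUL src=r0,r5 dispatched  <A:2 Mu:0 Ld:1 B:1 rd:0 wr:0>
#3 MEM src=r3 held:RD_PORT  <A:2 Mu:0 Ld:1 B:1 rd:0 wr:0>
#4 ALU src=r5,r3 held:RD_PORT  <A:2 Mu:0 Ld:1 B:1 rd:0 wr:0>
#5 MUL src=r0,r2 held:FU  <A:2 Mu:0 Ld:1 B:1 rd:0 wr:0>
#6 BR src=r4,r2 held:RD_PORT  <A:2 Mu:0 Ld:1 B:1 rd:0 wr:0>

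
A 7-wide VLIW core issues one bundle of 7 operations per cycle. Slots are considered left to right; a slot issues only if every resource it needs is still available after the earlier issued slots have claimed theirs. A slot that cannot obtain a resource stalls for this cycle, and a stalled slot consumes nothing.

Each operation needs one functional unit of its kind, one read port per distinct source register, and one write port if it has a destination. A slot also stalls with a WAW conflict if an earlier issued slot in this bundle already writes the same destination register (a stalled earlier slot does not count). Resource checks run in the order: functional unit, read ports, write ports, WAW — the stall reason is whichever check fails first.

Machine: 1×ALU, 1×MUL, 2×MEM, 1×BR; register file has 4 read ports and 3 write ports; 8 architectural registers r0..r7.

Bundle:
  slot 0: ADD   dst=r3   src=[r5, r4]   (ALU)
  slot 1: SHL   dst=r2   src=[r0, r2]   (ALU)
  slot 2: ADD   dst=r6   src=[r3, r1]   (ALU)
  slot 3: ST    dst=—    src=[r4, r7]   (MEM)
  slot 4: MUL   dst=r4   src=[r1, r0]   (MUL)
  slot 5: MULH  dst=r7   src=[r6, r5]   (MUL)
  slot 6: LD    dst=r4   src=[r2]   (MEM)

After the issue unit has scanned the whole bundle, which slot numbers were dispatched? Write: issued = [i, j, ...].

slot 0 (ALU): ISSUE — free A0,Mu1,Ld2,B1 rp2 wp2
slot 1 (ALU): stall FU — free A0,Mu1,Ld2,B1 rp2 wp2
slot 2 (ALU): stall FU — free A0,Mu1,Ld2,B1 rp2 wp2
slot 3 (MEM): ISSUE — free A0,Mu1,Ld1,B1 rp0 wp2
slot 4 (MUL): stall RD_PORT — free A0,Mu1,Ld1,B1 rp0 wp2
slot 5 (MUL): stall RD_PORT — free A0,Mu1,Ld1,B1 rp0 wp2
slot 6 (MEM): stall RD_PORT — free A0,Mu1,Ld1,B1 rp0 wp2

issued = [0, 3]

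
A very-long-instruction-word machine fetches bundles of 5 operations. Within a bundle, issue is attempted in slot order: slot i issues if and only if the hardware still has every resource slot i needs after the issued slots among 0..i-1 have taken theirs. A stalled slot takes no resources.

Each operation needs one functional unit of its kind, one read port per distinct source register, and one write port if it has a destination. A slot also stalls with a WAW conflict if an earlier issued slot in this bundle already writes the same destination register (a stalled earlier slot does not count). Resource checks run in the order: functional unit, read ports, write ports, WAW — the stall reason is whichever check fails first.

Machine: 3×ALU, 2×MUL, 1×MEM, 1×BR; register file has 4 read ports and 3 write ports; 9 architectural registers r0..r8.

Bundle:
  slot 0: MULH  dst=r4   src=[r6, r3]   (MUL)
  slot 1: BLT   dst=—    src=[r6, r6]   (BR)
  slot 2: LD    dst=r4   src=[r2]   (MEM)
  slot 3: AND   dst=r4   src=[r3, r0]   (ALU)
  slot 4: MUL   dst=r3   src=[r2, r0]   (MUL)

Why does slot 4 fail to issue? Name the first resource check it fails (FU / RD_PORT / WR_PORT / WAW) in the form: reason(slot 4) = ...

[0] MUL needs rd=2 wr=1: ok; after: ALU=3 MUL=1 MEM=1 BR=1, R=2, W=2
[1] BR needs rd=1 wr=0: ok; after: ALU=3 MUL=1 MEM=1 BR=0, R=1, W=2
[2] MEM needs rd=1 wr=1: WAW; after: ALU=3 MUL=1 MEM=1 BR=0, R=1, W=2
[3] ALU needs rd=2 wr=1: RD_PORT; after: ALU=3 MUL=1 MEM=1 BR=0, R=1, W=2
[4] MUL needs rd=2 wr=1: RD_PORT; after: ALU=3 MUL=1 MEM=1 BR=0, R=1, W=2

reason(slot 4) = RD_PORT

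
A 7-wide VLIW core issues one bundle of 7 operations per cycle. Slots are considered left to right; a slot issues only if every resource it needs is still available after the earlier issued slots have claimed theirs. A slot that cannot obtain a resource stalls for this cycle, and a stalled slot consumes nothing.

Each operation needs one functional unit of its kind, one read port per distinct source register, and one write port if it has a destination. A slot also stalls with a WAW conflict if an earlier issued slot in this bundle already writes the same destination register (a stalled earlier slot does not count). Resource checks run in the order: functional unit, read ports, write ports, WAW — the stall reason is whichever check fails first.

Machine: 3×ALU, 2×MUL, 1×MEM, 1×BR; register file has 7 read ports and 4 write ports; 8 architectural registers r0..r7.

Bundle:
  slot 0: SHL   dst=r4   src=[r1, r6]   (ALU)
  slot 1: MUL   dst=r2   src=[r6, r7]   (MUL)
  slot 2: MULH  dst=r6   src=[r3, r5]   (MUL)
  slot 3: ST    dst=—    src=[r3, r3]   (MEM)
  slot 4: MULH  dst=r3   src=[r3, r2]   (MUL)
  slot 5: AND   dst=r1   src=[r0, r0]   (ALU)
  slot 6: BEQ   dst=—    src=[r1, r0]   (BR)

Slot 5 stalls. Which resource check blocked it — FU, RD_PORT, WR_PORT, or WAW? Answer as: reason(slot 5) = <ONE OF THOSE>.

reason(slot 5) = RD_PORT

[0] ALU needs rd=2 wr=1: ok; after: ALU=2 MUL=2 MEM=1 BR=1, R=5, W=3
[1] MUL needs rd=2 wr=1: ok; after: ALU=2 MUL=1 MEM=1 BR=1, R=3, W=2
[2] MUL needs rd=2 wr=1: ok; after: ALU=2 MUL=0 MEM=1 BR=1, R=1, W=1
[3] MEM needs rd=1 wr=0: ok; after: ALU=2 MUL=0 MEM=0 BR=1, R=0, W=1
[4] MUL needs rd=2 wr=1: FU; after: ALU=2 MUL=0 MEM=0 BR=1, R=0, W=1
[5] ALU needs rd=1 wr=1: RD_PORT; after: ALU=2 MUL=0 MEM=0 BR=1, R=0, W=1
[6] BR needs rd=2 wr=0: RD_PORT; after: ALU=2 MUL=0 MEM=0 BR=1, R=0, W=1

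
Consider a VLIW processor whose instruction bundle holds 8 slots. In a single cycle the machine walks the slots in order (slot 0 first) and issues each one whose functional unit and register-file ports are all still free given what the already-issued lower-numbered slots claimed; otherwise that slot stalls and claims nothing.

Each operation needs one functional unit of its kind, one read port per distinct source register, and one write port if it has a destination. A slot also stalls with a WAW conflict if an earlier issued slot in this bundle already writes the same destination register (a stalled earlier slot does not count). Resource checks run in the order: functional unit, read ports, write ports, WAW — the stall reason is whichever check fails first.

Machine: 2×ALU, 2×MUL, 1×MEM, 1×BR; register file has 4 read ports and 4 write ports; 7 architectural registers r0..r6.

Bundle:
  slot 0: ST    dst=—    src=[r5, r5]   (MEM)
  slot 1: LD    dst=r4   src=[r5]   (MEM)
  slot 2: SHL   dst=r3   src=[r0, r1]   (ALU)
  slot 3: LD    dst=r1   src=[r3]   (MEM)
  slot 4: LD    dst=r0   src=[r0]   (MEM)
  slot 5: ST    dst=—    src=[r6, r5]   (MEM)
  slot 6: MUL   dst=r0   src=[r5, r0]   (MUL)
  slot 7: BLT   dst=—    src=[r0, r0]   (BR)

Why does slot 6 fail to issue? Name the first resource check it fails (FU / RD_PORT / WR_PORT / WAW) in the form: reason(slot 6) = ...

reason(slot 6) = RD_PORT

slot 0 (MEM): ISSUE — free A2,Mu2,Ld0,B1 rp3 wp4
slot 1 (MEM): stall FU — free A2,Mu2,Ld0,B1 rp3 wp4
slot 2 (ALU): ISSUE — free A1,Mu2,Ld0,B1 rp1 wp3
slot 3 (MEM): stall FU — free A1,Mu2,Ld0,B1 rp1 wp3
slot 4 (MEM): stall FU — free A1,Mu2,Ld0,B1 rp1 wp3
slot 5 (MEM): stall FU — free A1,Mu2,Ld0,B1 rp1 wp3
slot 6 (MUL): stall RD_PORT — free A1,Mu2,Ld0,B1 rp1 wp3
slot 7 (BR): ISSUE — free A1,Mu2,Ld0,B0 rp0 wp3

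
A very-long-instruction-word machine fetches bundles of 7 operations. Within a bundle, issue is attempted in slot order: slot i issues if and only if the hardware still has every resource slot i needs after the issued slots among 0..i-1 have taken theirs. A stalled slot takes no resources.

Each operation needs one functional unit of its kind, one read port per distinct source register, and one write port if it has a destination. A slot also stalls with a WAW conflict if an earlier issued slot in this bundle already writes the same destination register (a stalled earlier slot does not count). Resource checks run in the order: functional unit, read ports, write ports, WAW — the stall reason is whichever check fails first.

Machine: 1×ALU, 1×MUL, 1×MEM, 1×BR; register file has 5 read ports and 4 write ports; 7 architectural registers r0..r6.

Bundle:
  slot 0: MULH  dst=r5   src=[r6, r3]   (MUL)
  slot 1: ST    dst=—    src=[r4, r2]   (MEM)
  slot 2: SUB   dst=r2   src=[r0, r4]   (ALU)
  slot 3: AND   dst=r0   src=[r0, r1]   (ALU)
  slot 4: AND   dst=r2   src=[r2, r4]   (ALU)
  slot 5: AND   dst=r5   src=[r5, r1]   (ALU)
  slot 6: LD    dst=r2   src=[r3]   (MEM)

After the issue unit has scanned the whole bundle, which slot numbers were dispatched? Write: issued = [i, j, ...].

slot 0 (MUL): ISSUE — free A1,Mu0,Ld1,B1 rp3 wp3
slot 1 (MEM): ISSUE — free A1,Mu0,Ld0,B1 rp1 wp3
slot 2 (ALU): stall RD_PORT — free A1,Mu0,Ld0,B1 rp1 wp3
slot 3 (ALU): stall RD_PORT — free A1,Mu0,Ld0,B1 rp1 wp3
slot 4 (ALU): stall RD_PORT — free A1,Mu0,Ld0,B1 rp1 wp3
slot 5 (ALU): stall RD_PORT — free A1,Mu0,Ld0,B1 rp1 wp3
slot 6 (MEM): stall FU — free A1,Mu0,Ld0,B1 rp1 wp3

issued = [0, 1]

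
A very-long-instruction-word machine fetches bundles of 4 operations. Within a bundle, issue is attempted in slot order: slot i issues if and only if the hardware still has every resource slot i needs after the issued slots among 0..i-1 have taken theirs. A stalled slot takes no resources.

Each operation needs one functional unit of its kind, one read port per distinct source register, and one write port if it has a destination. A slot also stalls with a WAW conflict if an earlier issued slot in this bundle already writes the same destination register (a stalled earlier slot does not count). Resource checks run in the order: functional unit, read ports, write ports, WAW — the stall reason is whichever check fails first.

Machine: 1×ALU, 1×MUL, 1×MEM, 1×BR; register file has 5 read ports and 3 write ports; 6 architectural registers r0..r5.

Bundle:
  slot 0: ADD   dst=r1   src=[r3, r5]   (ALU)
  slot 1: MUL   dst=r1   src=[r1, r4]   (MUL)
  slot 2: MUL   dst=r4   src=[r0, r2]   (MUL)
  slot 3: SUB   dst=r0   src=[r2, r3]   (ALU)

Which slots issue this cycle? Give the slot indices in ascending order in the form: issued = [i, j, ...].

  0. ALU→r1 ⇒ go  {0A/1Mu/1Ld/1B | 3r 2w}
  1. MUL→r1 ⇒ no(WAW)  {0A/1Mu/1Ld/1B | 3r 2w}
  2. MUL→r4 ⇒ go  {0A/0Mu/1Ld/1B | 1r 1w}
  3. ALU→r0 ⇒ no(FU)  {0A/0Mu/1Ld/1B | 1r 1w}

issued = [0, 2]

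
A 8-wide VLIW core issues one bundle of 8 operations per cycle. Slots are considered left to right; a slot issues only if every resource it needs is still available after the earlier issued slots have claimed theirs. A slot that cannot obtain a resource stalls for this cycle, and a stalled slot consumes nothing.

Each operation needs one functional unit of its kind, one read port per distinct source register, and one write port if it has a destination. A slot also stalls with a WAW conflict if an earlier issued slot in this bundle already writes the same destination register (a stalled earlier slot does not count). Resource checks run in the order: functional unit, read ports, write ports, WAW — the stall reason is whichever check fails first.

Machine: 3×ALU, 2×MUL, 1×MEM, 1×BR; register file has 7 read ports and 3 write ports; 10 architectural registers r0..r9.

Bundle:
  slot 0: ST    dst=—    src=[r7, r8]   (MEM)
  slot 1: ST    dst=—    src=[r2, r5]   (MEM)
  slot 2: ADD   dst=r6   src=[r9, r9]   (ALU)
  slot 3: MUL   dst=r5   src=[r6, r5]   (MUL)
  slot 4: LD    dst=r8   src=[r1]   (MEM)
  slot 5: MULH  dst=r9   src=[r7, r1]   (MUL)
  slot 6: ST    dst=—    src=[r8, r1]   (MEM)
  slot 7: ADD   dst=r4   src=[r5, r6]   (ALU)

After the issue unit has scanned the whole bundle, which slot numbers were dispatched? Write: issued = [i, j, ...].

#0 MEM src=r7,r8 dispatched  <A:3 Mu:2 Ld:0 B:1 rd:5 wr:3>
#1 MEM src=r2,r5 held:FU  <A:3 Mu:2 Ld:0 B:1 rd:5 wr:3>
#2 ALU src=r9,r9 dispatched  <A:2 Mu:2 Ld:0 B:1 rd:4 wr:2>
#3 MUL src=r6,r5 dispatched  <A:2 Mu:1 Ld:0 B:1 rd:2 wr:1>
#4 MEM src=r1 held:FU  <A:2 Mu:1 Ld:0 B:1 rd:2 wr:1>
#5 MUL src=r7,r1 dispatched  <A:2 Mu:0 Ld:0 B:1 rd:0 wr:0>
#6 MEM src=r8,r1 held:FU  <A:2 Mu:0 Ld:0 B:1 rd:0 wr:0>
#7 ALU src=r5,r6 held:RD_PORT  <A:2 Mu:0 Ld:0 B:1 rd:0 wr:0>

issued = [0, 2, 3, 5]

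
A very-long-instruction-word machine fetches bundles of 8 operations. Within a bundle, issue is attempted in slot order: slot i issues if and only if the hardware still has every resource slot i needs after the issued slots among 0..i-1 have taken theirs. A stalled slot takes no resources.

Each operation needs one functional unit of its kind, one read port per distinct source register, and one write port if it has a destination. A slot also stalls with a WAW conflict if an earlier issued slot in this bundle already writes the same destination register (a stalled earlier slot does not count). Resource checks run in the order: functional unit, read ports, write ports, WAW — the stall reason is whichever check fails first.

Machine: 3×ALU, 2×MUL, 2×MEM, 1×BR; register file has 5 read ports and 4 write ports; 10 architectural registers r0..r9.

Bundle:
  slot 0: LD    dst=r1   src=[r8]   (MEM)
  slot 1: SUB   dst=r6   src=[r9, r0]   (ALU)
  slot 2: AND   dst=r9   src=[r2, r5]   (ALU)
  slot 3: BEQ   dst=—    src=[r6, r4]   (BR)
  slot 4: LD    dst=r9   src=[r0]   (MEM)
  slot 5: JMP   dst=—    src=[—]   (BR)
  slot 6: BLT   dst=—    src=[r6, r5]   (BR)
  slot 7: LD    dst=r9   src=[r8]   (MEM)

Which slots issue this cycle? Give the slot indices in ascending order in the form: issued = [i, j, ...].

[0] MEM needs rd=1 wr=1: ok; after: ALU=3 MUL=2 MEM=1 BR=1, R=4, W=3
[1] ALU needs rd=2 wr=1: ok; after: ALU=2 MUL=2 MEM=1 BR=1, R=2, W=2
[2] ALU needs rd=2 wr=1: ok; after: ALU=1 MUL=2 MEM=1 BR=1, R=0, W=1
[3] BR needs rd=2 wr=0: RD_PORT; after: ALU=1 MUL=2 MEM=1 BR=1, R=0, W=1
[4] MEM needs rd=1 wr=1: RD_PORT; after: ALU=1 MUL=2 MEM=1 BR=1, R=0, W=1
[5] BR needs rd=0 wr=0: ok; after: ALU=1 MUL=2 MEM=1 BR=0, R=0, W=1
[6] BR needs rd=2 wr=0: FU; after: ALU=1 MUL=2 MEM=1 BR=0, R=0, W=1
[7] MEM needs rd=1 wr=1: RD_PORT; after: ALU=1 MUL=2 MEM=1 BR=0, R=0, W=1

issued = [0, 1, 2, 5]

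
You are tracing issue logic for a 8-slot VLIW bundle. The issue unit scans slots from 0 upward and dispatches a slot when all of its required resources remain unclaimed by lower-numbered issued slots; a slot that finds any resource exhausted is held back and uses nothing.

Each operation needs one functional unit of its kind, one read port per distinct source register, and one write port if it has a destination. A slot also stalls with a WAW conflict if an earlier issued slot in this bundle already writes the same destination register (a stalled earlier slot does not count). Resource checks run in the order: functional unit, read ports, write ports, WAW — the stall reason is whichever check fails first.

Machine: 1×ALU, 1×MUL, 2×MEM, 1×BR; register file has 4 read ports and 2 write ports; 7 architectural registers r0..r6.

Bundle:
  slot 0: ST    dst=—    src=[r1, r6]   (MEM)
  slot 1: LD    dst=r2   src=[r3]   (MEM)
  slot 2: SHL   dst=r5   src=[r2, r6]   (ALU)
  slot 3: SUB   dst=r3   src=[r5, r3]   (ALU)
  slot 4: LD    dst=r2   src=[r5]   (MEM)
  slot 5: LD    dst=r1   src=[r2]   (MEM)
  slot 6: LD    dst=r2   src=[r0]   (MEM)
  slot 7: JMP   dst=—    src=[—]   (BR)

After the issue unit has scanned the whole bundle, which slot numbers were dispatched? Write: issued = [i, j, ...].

slot 0 (MEM): ISSUE — free A1,Mu1,Ld1,B1 rp2 wp2
slot 1 (MEM): ISSUE — free A1,Mu1,Ld0,B1 rp1 wp1
slot 2 (ALU): stall RD_PORT — free A1,Mu1,Ld0,B1 rp1 wp1
slot 3 (ALU): stall RD_PORT — free A1,Mu1,Ld0,B1 rp1 wp1
slot 4 (MEM): stall FU — free A1,Mu1,Ld0,B1 rp1 wp1
slot 5 (MEM): stall FU — free A1,Mu1,Ld0,B1 rp1 wp1
slot 6 (MEM): stall FU — free A1,Mu1,Ld0,B1 rp1 wp1
slot 7 (BR): ISSUE — free A1,Mu1,Ld0,B0 rp1 wp1

issued = [0, 1, 7]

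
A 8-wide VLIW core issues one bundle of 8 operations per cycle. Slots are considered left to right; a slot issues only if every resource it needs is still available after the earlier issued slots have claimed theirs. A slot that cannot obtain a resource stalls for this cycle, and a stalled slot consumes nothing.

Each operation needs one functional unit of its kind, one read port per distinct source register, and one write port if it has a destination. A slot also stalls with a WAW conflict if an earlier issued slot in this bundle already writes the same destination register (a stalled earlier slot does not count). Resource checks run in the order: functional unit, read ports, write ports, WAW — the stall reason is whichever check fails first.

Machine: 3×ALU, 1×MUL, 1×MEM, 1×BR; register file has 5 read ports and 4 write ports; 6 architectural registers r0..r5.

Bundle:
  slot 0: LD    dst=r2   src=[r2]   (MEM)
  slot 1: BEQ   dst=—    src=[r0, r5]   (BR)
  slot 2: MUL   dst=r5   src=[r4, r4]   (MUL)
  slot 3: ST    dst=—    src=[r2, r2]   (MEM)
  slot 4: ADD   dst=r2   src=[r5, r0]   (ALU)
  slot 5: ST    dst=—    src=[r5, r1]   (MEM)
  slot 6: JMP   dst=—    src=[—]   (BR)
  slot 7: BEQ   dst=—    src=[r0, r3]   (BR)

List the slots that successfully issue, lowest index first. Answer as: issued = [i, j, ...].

  0. MEM→r2 ⇒ go  {3A/1Mu/0Ld/1B | 4r 3w}
  1. BR ⇒ go  {3A/1Mu/0Ld/0B | 2r 3w}
  2. MUL→r5 ⇒ go  {3A/0Mu/0Ld/0B | 1r 2w}
  3. MEM ⇒ no(FU)  {3A/0Mu/0Ld/0B | 1r 2w}
  4. ALU→r2 ⇒ no(RD_PORT)  {3A/0Mu/0Ld/0B | 1r 2w}
  5. MEM ⇒ no(FU)  {3A/0Mu/0Ld/0B | 1r 2w}
  6. BR ⇒ no(FU)  {3A/0Mu/0Ld/0B | 1r 2w}
  7. BR ⇒ no(FU)  {3A/0Mu/0Ld/0B | 1r 2w}

issued = [0, 1, 2]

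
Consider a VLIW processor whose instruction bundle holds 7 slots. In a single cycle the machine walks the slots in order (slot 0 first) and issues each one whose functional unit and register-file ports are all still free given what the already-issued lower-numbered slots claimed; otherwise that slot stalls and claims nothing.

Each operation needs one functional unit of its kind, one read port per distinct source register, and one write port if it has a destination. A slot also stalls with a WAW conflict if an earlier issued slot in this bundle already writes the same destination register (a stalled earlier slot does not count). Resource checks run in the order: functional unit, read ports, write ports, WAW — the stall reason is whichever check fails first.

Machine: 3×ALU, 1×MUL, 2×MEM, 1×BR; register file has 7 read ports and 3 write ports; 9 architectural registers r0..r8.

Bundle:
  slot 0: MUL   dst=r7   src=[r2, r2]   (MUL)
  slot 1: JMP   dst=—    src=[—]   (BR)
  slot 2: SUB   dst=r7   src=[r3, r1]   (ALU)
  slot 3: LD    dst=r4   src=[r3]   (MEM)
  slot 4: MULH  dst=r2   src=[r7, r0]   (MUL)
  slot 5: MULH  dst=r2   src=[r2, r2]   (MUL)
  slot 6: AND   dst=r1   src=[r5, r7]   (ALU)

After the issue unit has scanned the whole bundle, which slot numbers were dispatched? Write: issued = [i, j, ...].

[0] MUL needs rd=1 wr=1: ok; after: ALU=3 MUL=0 MEM=2 BR=1, R=6, W=2
[1] BR needs rd=0 wr=0: ok; after: ALU=3 MUL=0 MEM=2 BR=0, R=6, W=2
[2] ALU needs rd=2 wr=1: WAW; after: ALU=3 MUL=0 MEM=2 BR=0, R=6, W=2
[3] MEM needs rd=1 wr=1: ok; after: ALU=3 MUL=0 MEM=1 BR=0, R=5, W=1
[4] MUL needs rd=2 wr=1: FU; after: ALU=3 MUL=0 MEM=1 BR=0, R=5, W=1
[5] MUL needs rd=1 wr=1: FU; after: ALU=3 MUL=0 MEM=1 BR=0, R=5, W=1
[6] ALU needs rd=2 wr=1: ok; after: ALU=2 MUL=0 MEM=1 BR=0, R=3, W=0

issued = [0, 1, 3, 6]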